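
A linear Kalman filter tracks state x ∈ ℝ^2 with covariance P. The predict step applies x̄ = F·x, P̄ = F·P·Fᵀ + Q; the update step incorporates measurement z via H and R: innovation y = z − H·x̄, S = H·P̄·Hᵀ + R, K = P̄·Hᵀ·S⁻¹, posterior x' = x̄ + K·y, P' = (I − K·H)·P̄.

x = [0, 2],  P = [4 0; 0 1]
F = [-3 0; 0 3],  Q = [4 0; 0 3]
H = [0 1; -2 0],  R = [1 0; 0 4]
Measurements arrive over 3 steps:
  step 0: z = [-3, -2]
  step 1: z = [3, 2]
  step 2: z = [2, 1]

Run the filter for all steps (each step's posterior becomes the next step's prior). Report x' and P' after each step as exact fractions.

step 0: x̄ = F·x = [0, 6]
step 0: P̄ = F·P·Fᵀ + Q = [40 0; 0 12]
step 0: y = z − H·x̄ = [-9, -2]
step 0: S = H·P̄·Hᵀ + R = [13 0; 0 164]
step 0: K = P̄·Hᵀ·S⁻¹ = [0 -20/41; 12/13 0]
step 0: x' = x̄ + K·y = [40/41, -30/13]
step 0: P' = (I − K·H)·P̄ = [40/41 0; 0 12/13]
step 1: x̄ = F·x = [-120/41, -90/13]
step 1: P̄ = F·P·Fᵀ + Q = [524/41 0; 0 147/13]
step 1: y = z − H·x̄ = [129/13, -158/41]
step 1: S = H·P̄·Hᵀ + R = [160/13 0; 0 2260/41]
step 1: K = P̄·Hᵀ·S⁻¹ = [0 -262/565; 147/160 0]
step 1: x' = x̄ + K·y = [-644/565, 351/160]
step 1: P' = (I − K·H)·P̄ = [524/565 0; 0 147/160]
step 2: x̄ = F·x = [1932/565, 1053/160]
step 2: P̄ = F·P·Fᵀ + Q = [6976/565 0; 0 1803/160]
step 2: y = z − H·x̄ = [-733/160, 4429/565]
step 2: S = H·P̄·Hᵀ + R = [1963/160 0; 0 30164/565]
step 2: K = P̄·Hᵀ·S⁻¹ = [0 -3488/7541; 1803/1963 0]
step 2: x' = x̄ + K·y = [-1556/7541, 4659/1963]
step 2: P' = (I − K·H)·P̄ = [6976/7541 0; 0 1803/1963]

step 0: x' = [40/41, -30/13], P' = [40/41 0; 0 12/13]
step 1: x' = [-644/565, 351/160], P' = [524/565 0; 0 147/160]
step 2: x' = [-1556/7541, 4659/1963], P' = [6976/7541 0; 0 1803/1963]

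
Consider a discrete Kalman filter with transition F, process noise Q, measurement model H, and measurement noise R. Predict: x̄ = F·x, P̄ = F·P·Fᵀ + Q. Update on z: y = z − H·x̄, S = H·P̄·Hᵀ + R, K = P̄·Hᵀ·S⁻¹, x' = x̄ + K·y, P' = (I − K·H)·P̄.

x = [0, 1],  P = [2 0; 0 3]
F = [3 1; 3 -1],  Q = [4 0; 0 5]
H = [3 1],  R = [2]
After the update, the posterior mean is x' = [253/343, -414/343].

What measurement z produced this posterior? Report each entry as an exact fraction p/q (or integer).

z = [1]

x̄ = F·x = [1, -1]
P̄ = F·P·Fᵀ + Q = [25 15; 15 26]
S = H·P̄·Hᵀ + R = [343]
K = P̄·Hᵀ·S⁻¹ = [90/343; 71/343]
x' − x̄ = [-90/343, -71/343] = K·y
y = (KᵀK)⁻¹·Kᵀ·(x' − x̄) = [-1]
z = y + H·x̄ = [-1] + [2] = [1]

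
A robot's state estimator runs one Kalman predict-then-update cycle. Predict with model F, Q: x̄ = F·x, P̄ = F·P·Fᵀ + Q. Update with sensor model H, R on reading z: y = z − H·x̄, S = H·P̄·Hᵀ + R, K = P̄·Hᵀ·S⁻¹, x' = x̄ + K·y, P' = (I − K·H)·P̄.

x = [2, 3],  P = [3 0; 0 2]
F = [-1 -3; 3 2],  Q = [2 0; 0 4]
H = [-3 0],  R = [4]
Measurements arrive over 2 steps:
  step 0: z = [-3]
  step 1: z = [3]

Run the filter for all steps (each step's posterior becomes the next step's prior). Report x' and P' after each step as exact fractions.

step 0: x̄ = F·x = [-11, 12]
step 0: P̄ = F·P·Fᵀ + Q = [23 -21; -21 39]
step 0: y = z − H·x̄ = [-36]
step 0: S = H·P̄·Hᵀ + R = [211]
step 0: K = P̄·Hᵀ·S⁻¹ = [-69/211; 63/211]
step 0: x' = x̄ + K·y = [163/211, 264/211]
step 0: P' = (I − K·H)·P̄ = [92/211 -84/211; -84/211 4260/211]
step 1: x̄ = F·x = [-955/211, 1017/211]
step 1: P̄ = F·P·Fᵀ + Q = [38350/211 -24912/211; -24912/211 17704/211]
step 1: y = z − H·x̄ = [-2232/211]
step 1: S = H·P̄·Hᵀ + R = [345994/211]
step 1: K = P̄·Hᵀ·S⁻¹ = [-57525/172997; 37368/172997]
step 1: x' = x̄ + K·y = [-174485/172997, 438543/172997]
step 1: P' = (I − K·H)·P̄ = [76700/172997 -49824/172997; -49824/172997 1279640/172997]

step 0: x' = [163/211, 264/211], P' = [92/211 -84/211; -84/211 4260/211]
step 1: x' = [-174485/172997, 438543/172997], P' = [76700/172997 -49824/172997; -49824/172997 1279640/172997]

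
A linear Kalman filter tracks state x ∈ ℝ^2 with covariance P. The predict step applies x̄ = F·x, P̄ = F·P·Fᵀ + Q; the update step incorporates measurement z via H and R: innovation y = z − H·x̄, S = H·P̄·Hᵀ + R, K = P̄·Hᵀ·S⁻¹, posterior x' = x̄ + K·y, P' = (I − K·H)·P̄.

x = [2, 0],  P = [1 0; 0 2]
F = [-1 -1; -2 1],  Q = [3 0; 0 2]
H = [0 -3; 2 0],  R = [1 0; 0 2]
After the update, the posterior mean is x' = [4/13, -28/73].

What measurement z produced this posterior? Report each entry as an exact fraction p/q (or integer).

z = [1, 1]

x̄ = F·x = [-2, -4]
P̄ = F·P·Fᵀ + Q = [6 0; 0 8]
S = H·P̄·Hᵀ + R = [73 0; 0 26]
K = P̄·Hᵀ·S⁻¹ = [0 6/13; -24/73 0]
x' − x̄ = [30/13, 264/73] = K·y
y = (KᵀK)⁻¹·Kᵀ·(x' − x̄) = [-11, 5]
z = y + H·x̄ = [-11, 5] + [12, -4] = [1, 1]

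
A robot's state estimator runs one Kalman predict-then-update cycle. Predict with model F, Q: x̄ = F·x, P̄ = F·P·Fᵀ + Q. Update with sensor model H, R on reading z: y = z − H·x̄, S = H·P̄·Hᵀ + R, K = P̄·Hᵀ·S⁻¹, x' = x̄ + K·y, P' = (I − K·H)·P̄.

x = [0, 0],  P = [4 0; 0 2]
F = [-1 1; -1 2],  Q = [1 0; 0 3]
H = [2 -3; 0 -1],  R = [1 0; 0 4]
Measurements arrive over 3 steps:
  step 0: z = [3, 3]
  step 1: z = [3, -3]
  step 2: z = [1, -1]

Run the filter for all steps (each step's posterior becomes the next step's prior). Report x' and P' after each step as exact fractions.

step 0: x' = [-636/451, -885/451], P' = [1545/451 1016/451; 1016/451 716/451]
step 1: x' = [-4425/89114, -43227/44557], P' = [97033/89114 30446/44557; 30446/44557 23788/44557]
step 2: x' = [-11218889/14761283, -12148649/14761283], P' = [14869690/14761283 9392804/14761283; 9392804/14761283 7480956/14761283]

step 0: x̄ = F·x = [0, 0]
step 0: P̄ = F·P·Fᵀ + Q = [7 8; 8 15]
step 0: y = z − H·x̄ = [3, 3]
step 0: S = H·P̄·Hᵀ + R = [68 29; 29 19]
step 0: K = P̄·Hᵀ·S⁻¹ = [42/451 -254/451; -116/451 -179/451]
step 0: x' = x̄ + K·y = [-636/451, -885/451]
step 0: P' = (I − K·H)·P̄ = [1545/451 1016/451; 1016/451 716/451]
step 1: x̄ = F·x = [-249/451, -1134/451]
step 1: P̄ = F·P·Fᵀ + Q = [680/451 -71/451; -71/451 1698/451]
step 1: y = z − H·x̄ = [-141/41, -2487/451]
step 1: S = H·P̄·Hᵀ + R = [1755/41 476/41; 476/41 3502/451]
step 1: K = P̄·Hᵀ·S⁻¹ = [335/2621 -15223/89114; -616/2621 -5947/44557]
step 1: x' = x̄ + K·y = [-4425/89114, -43227/44557]
step 1: P' = (I − K·H)·P̄ = [97033/89114 30446/44557; 30446/44557 23788/44557]
step 2: x̄ = F·x = [-82029/89114, -168483/89114]
step 2: P̄ = F·P·Fᵀ + Q = [111939/89114 9509/89114; 9509/89114 311111/89114]
step 2: y = z − H·x̄ = [-252277/89114, -257597/89114]
step 2: S = H·P̄·Hᵀ + R = [3222761/89114 914315/89114; 914315/89114 667567/89114]
step 2: K = P̄·Hᵀ·S⁻¹ = [1560968/14761283 -2348201/14761283; -3657260/14761283 -1870239/14761283]
step 2: x' = x̄ + K·y = [-11218889/14761283, -12148649/14761283]
step 2: P' = (I − K·H)·P̄ = [14869690/14761283 9392804/14761283; 9392804/14761283 7480956/14761283]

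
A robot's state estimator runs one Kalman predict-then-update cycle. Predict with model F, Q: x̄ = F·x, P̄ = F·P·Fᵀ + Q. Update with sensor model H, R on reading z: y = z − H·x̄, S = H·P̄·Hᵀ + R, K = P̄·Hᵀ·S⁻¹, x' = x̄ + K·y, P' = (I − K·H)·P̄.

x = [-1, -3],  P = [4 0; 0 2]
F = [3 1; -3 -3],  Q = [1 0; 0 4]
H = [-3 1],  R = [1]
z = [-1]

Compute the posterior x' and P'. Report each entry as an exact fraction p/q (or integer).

x̄ = F·x = [-6, 12]
P̄ = F·P·Fᵀ + Q = [39 -42; -42 58]
y = z − H·x̄ = [-31]
S = H·P̄·Hᵀ + R = [662]
K = P̄·Hᵀ·S⁻¹ = [-159/662; 92/331]
x' = x̄ + K·y = [957/662, 1120/331]
P' = (I − K·H)·P̄ = [537/662 726/331; 726/331 2270/331]

x' = [957/662, 1120/331]
P' = [537/662 726/331; 726/331 2270/331]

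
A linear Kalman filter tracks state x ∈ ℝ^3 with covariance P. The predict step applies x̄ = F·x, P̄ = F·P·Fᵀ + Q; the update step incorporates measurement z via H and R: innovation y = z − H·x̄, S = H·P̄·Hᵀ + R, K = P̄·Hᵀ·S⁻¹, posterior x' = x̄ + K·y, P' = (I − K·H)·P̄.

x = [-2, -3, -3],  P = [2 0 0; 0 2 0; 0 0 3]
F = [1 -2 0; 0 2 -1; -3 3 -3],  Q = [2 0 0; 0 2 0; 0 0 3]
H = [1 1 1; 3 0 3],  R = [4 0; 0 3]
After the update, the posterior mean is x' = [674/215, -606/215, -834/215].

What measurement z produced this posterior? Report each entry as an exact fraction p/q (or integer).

z = [-2, -3]

x̄ = F·x = [4, -3, 6]
P̄ = F·P·Fᵀ + Q = [12 -8 -18; -8 13 21; -18 21 66]
S = H·P̄·Hᵀ + R = [85 165; 165 381]
K = P̄·Hᵀ·S⁻¹ = [-197/430 13/86; 1157/1720 -65/344; 843/1720 57/344]
x' − x̄ = [-186/215, 39/215, -2124/215] = K·y
y = (KᵀK)⁻¹·Kᵀ·(x' − x̄) = [-9, -33]
z = y + H·x̄ = [-9, -33] + [7, 30] = [-2, -3]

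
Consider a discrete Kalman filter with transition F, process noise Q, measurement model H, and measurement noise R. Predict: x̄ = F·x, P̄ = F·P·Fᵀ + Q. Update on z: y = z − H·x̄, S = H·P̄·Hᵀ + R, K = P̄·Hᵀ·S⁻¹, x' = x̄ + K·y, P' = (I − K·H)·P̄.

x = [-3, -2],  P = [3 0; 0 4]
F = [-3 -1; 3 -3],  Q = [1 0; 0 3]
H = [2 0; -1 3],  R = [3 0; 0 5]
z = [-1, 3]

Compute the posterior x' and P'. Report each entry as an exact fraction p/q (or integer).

x' = [-2258/10105, 66348/70735]
P' = [7347/10105 2394/10105; 2394/10105 44391/70735]

x̄ = F·x = [11, -3]
P̄ = F·P·Fᵀ + Q = [32 -15; -15 66]
y = z − H·x̄ = [-23, 23]
S = H·P̄·Hᵀ + R = [131 -154; -154 721]
K = P̄·Hᵀ·S⁻¹ = [4898/10105 -33/10105; 1596/10105 23283/70735]
x' = x̄ + K·y = [-2258/10105, 66348/70735]
P' = (I − K·H)·P̄ = [7347/10105 2394/10105; 2394/10105 44391/70735]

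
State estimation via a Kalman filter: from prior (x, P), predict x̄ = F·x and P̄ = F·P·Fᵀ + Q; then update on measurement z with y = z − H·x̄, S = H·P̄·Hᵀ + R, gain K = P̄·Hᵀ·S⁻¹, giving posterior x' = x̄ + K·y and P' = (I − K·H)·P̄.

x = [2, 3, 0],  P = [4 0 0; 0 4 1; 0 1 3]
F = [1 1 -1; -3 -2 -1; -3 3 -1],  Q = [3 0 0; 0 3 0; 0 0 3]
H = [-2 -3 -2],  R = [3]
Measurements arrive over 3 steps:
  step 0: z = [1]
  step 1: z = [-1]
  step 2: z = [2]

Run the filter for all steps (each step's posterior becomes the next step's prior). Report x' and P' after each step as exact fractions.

step 0: x̄ = F·x = [5, -12, 3]
step 0: P̄ = F·P·Fᵀ + Q = [12 -16 -1; -16 62 14; -1 14 72]
step 0: y = z − H·x̄ = [-19]
step 0: S = H·P̄·Hᵀ + R = [865]
step 0: K = P̄·Hᵀ·S⁻¹ = [26/865; -182/865; -184/865]
step 0: x' = x̄ + K·y = [3831/865, -6922/865, 6091/865]
step 0: P' = (I − K·H)·P̄ = [9704/865 -9108/865 3919/865; -9108/865 20506/865 -21378/865; 3919/865 -21378/865 28424/865]
step 1: x̄ = F·x = [-9182/865, -748/173, -7670/173]
step 1: P̄ = F·P·Fᵀ + Q = [77931/865 -1940/173 30836/173; -1940/173 5817/173 12988/173; 30836/173 12988/173 123727/173]
step 1: y = z − H·x̄ = [-107149/865]
step 1: S = H·P̄·Hᵀ + R = [4946944/865]
step 1: K = P̄·Hᵀ·S⁻¹ = [-217561/2473472; -197735/4946944; -870225/2473472]
step 1: x' = x̄ + K·y = [693669/2473472, 3104667/4946944, -1865795/2473472]
step 1: P' = (I − K·H)·P̄ = [56702063/1236736 -77470639/2473472 1564087/1236736; -77470639/2473472 121136111/4946944 -13233143/2473472; 1564087/1236736 -13233143/2473472 9013439/1236736]
step 2: x̄ = F·x = [8223595/4946944, -3319879/2473472, 8883577/4946944]
step 2: P̄ = F·P·Fᵀ + Q = [129376271/4946944 -62945211/2473472 -162584827/4946944; -62945211/2473472 162272727/1236736 939669783/2473472; -162584827/4946944 939669783/2473472 6167672663/4946944]
step 2: y = z − H·x̄ = [12094479/2473472]
step 2: S = H·P̄·Hᵀ + R = [12696391463/1236736]
step 2: K = P̄·Hᵀ·S⁻¹ = [222044189/25392782926; -1363542753/12696391463; -8824097185/25392782926]
step 2: x' = x̄ + K·y = [21648817964/12696391463, -47416605149/25392782926, 1226315294/12696391463]
step 2: P' = (I − K·H)·P̄ = [322079279808/12696391463 -401387438241/25392782926 -21205234269/12696391463; -401387438241/25392782926 162548212797/12696391463 -82166571891/25392782926; -21205234269/12696391463 -82166571891/25392782926 89448236076/12696391463]

step 0: x' = [3831/865, -6922/865, 6091/865], P' = [9704/865 -9108/865 3919/865; -9108/865 20506/865 -21378/865; 3919/865 -21378/865 28424/865]
step 1: x' = [693669/2473472, 3104667/4946944, -1865795/2473472], P' = [56702063/1236736 -77470639/2473472 1564087/1236736; -77470639/2473472 121136111/4946944 -13233143/2473472; 1564087/1236736 -13233143/2473472 9013439/1236736]
step 2: x' = [21648817964/12696391463, -47416605149/25392782926, 1226315294/12696391463], P' = [322079279808/12696391463 -401387438241/25392782926 -21205234269/12696391463; -401387438241/25392782926 162548212797/12696391463 -82166571891/25392782926; -21205234269/12696391463 -82166571891/25392782926 89448236076/12696391463]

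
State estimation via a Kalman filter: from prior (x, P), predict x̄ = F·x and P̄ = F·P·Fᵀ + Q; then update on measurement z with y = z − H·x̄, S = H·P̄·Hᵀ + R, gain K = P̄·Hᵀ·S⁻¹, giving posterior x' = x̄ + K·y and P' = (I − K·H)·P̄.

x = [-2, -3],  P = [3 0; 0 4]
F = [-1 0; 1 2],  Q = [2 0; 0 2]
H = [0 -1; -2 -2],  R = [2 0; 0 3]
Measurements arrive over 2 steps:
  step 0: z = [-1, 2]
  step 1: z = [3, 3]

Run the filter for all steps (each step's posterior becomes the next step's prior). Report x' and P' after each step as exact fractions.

step 0: x̄ = F·x = [2, -8]
step 0: P̄ = F·P·Fᵀ + Q = [5 -3; -3 21]
step 0: y = z − H·x̄ = [-9, -10]
step 0: S = H·P̄·Hᵀ + R = [23 36; 36 83]
step 0: K = P̄·Hᵀ·S⁻¹ = [393/613 -200/613; -447/613 -72/613]
step 0: x' = x̄ + K·y = [-311/613, -161/613]
step 0: P' = (I − K·H)·P̄ = [1086/613 -786/613; -786/613 894/613]
step 1: x̄ = F·x = [311/613, -633/613]
step 1: P̄ = F·P·Fᵀ + Q = [2312/613 486/613; 486/613 2744/613]
step 1: y = z − H·x̄ = [1206/613, 1195/613]
step 1: S = H·P̄·Hᵀ + R = [3970/613 6460/613; 6460/613 25951/613]
step 1: K = P̄·Hᵀ·S⁻¹ = [19199/49995 -3112/9999; -24044/49995 -1292/9999]
step 1: x' = x̄ + K·y = [32803/49995, -111523/49995]
step 1: P' = (I − K·H)·P̄ = [61738/49995 -38398/49995; -38398/49995 48088/49995]

step 0: x' = [-311/613, -161/613], P' = [1086/613 -786/613; -786/613 894/613]
step 1: x' = [32803/49995, -111523/49995], P' = [61738/49995 -38398/49995; -38398/49995 48088/49995]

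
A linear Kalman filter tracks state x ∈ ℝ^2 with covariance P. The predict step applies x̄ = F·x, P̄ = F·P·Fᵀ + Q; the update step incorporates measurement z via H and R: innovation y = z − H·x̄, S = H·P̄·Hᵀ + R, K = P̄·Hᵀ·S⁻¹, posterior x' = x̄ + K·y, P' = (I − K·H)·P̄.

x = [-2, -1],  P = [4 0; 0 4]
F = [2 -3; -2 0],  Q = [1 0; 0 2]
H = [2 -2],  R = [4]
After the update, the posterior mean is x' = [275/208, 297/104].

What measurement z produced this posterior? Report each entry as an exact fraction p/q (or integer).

z = [-3]

x̄ = F·x = [-1, 4]
P̄ = F·P·Fᵀ + Q = [53 -16; -16 18]
S = H·P̄·Hᵀ + R = [416]
K = P̄·Hᵀ·S⁻¹ = [69/208; -17/104]
x' − x̄ = [483/208, -119/104] = K·y
y = (KᵀK)⁻¹·Kᵀ·(x' − x̄) = [7]
z = y + H·x̄ = [7] + [-10] = [-3]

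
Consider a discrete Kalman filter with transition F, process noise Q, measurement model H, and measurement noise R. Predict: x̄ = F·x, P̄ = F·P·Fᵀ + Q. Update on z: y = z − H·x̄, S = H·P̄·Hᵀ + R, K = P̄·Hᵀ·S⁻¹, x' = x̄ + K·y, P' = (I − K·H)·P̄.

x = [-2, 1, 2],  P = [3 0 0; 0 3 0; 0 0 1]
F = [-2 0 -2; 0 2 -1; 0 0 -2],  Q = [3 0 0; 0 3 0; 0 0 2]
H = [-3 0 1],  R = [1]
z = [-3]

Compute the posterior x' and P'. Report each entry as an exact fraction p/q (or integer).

x' = [-53/154, -2/77, -311/77]
P' = [117/154 48/77 149/77; 48/77 1224/77 142/77; 149/77 142/77 444/77]

x̄ = F·x = [0, 0, -4]
P̄ = F·P·Fᵀ + Q = [19 2 4; 2 16 2; 4 2 6]
y = z − H·x̄ = [1]
S = H·P̄·Hᵀ + R = [154]
K = P̄·Hᵀ·S⁻¹ = [-53/154; -2/77; -3/77]
x' = x̄ + K·y = [-53/154, -2/77, -311/77]
P' = (I − K·H)·P̄ = [117/154 48/77 149/77; 48/77 1224/77 142/77; 149/77 142/77 444/77]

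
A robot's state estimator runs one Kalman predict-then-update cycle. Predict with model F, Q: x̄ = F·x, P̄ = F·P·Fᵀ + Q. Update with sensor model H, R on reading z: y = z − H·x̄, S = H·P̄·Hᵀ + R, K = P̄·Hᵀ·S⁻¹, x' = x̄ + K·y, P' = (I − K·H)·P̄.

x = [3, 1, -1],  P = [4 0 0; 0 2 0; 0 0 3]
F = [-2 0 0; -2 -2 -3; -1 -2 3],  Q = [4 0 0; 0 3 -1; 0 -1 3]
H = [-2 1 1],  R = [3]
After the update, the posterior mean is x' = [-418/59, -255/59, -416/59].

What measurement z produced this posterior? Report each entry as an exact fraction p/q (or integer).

x̄ = F·x = [-6, -5, -8]
P̄ = F·P·Fᵀ + Q = [20 16 8; 16 54 -12; 8 -12 42]
S = H·P̄·Hᵀ + R = [59]
K = P̄·Hᵀ·S⁻¹ = [-16/59; 10/59; 14/59]
x' − x̄ = [-64/59, 40/59, 56/59] = K·y
y = (KᵀK)⁻¹·Kᵀ·(x' − x̄) = [4]
z = y + H·x̄ = [4] + [-1] = [3]

z = [3]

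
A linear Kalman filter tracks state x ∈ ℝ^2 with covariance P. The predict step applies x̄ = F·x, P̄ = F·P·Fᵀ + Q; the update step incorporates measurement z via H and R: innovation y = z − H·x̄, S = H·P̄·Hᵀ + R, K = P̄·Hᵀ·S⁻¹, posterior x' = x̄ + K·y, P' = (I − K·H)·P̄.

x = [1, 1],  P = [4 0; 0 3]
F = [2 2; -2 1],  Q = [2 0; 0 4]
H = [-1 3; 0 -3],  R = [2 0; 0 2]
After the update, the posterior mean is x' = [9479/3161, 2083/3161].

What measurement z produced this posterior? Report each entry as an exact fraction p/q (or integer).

z = [-1, -2]

x̄ = F·x = [4, -1]
P̄ = F·P·Fᵀ + Q = [30 -10; -10 23]
S = H·P̄·Hᵀ + R = [299 -237; -237 209]
K = P̄·Hᵀ·S⁻¹ = [-2715/3161 -2625/3161; 79/3161 -954/3161]
x' − x̄ = [-3165/3161, 5244/3161] = K·y
y = (KᵀK)⁻¹·Kᵀ·(x' − x̄) = [6, -5]
z = y + H·x̄ = [6, -5] + [-7, 3] = [-1, -2]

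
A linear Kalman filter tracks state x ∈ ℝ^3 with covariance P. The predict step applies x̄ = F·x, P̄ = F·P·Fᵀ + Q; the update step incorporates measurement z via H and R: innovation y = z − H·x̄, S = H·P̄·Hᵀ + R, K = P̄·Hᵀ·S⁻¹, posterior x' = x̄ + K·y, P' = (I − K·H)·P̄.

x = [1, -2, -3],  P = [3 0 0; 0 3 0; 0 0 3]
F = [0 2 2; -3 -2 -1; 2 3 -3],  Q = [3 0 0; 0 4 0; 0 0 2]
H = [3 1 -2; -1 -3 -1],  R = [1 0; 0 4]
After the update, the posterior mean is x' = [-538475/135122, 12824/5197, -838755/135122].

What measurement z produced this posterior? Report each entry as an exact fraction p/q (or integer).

x̄ = F·x = [-10, 4, 5]
P̄ = F·P·Fᵀ + Q = [27 -18 0; -18 46 -27; 0 -27 68]
S = H·P̄·Hᵀ + R = [562 -38; -38 243]
K = P̄·Hᵀ·S⁻¹ = [16335/135122 8784/67561; 294/5197 -1943/5197; -39115/135122 556/67561]
x' − x̄ = [812745/135122, -7964/5197, -1514365/135122] = K·y
y = (KᵀK)⁻¹·Kᵀ·(x' − x̄) = [39, 10]
z = y + H·x̄ = [39, 10] + [-36, -7] = [3, 3]

z = [3, 3]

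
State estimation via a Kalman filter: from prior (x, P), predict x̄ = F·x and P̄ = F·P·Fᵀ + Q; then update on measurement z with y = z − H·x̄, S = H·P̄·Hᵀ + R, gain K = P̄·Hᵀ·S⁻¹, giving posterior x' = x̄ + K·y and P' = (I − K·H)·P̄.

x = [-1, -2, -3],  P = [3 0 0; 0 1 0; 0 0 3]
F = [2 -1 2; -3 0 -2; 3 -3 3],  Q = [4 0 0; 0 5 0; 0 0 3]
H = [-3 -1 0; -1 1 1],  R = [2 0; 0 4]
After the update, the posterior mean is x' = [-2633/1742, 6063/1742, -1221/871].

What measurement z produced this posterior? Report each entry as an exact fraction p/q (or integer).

z = [1, 3]

x̄ = F·x = [-6, 9, -6]
P̄ = F·P·Fᵀ + Q = [29 -30 39; -30 44 -45; 39 -45 66]
S = H·P̄·Hᵀ + R = [127 31; 31 35]
K = P̄·Hᵀ·S⁻¹ = [-1375/3484 -773/3484; 711/3484 2257/3484; -981/1742 -27/1742]
x' − x̄ = [7819/1742, -9615/1742, 4005/871] = K·y
y = (KᵀK)⁻¹·Kᵀ·(x' − x̄) = [-8, -6]
z = y + H·x̄ = [-8, -6] + [9, 9] = [1, 3]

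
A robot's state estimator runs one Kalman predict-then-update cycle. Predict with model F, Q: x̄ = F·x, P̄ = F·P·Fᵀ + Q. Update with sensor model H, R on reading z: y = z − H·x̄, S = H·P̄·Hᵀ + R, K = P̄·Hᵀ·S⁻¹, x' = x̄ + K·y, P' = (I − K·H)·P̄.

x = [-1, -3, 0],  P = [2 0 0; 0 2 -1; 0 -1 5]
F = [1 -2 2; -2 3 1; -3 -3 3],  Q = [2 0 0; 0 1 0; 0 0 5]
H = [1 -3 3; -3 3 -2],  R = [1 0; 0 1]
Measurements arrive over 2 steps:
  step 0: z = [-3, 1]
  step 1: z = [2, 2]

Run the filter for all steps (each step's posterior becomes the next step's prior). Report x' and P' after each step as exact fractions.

step 0: x̄ = F·x = [5, -7, 12]
step 0: P̄ = F·P·Fᵀ + Q = [40 -10 48; -10 26 3; 48 3 104]
step 0: y = z − H·x̄ = [-65, 61]
step 0: S = H·P̄·Hᵀ + R = [1505 -1581; -1581 1731]
step 0: K = P̄·Hᵀ·S⁻¹ = [-3082/17599 -5316/17599; 8171/35198 9537/35198; 10883/17599 19358/52797]
step 0: x' = x̄ + K·y = [-35951/17599, -97872/17599, -307783/52797]
step 0: P' = (I − K·H)·P̄ = [55772/17599 122764/17599 103146/17599; 122764/17599 587883/35198 254382/17599; 103146/17599 254382/17599 670883/52797]
step 1: x̄ = F·x = [-136187/52797, -972925/52797, 93686/17599]
step 1: P̄ = F·P·Fᵀ + Q = [143156/52797 418501/52797 -55631/17599; 418501/52797 16501969/105594 -2820545/35198; -55631/17599 -2820545/35198 2044627/35198]
step 1: y = z − H·x̄ = [-3520168/52797, 1059308/17599]
step 1: S = H·P̄·Hᵀ + R = [174699629/52797 -49898133/17599; -49898133/17599 86067933/35198]
step 1: K = P̄·Hᵀ·S⁻¹ = [-437221976/1839004159 -490440230/1839004159; 48643274/1839004159 511646359/1839004159; 778696008/1839004159 1925583041/5517012477]
step 1: x' = x̄ + K·y = [-5112703905/1839004159, -6335064003/1839004159, -10482892106/5517012477]
step 1: P' = (I − K·H)·P̄ = [2402351314/1839004159 4823564852/1839004159 3877040422/1839004159; 4823564852/1839004159 11799059863/1839004159 10207419337/1839004159; 3877040422/1839004159 10207419337/1839004159 27523913597/5517012477]

step 0: x' = [-35951/17599, -97872/17599, -307783/52797], P' = [55772/17599 122764/17599 103146/17599; 122764/17599 587883/35198 254382/17599; 103146/17599 254382/17599 670883/52797]
step 1: x' = [-5112703905/1839004159, -6335064003/1839004159, -10482892106/5517012477], P' = [2402351314/1839004159 4823564852/1839004159 3877040422/1839004159; 4823564852/1839004159 11799059863/1839004159 10207419337/1839004159; 3877040422/1839004159 10207419337/1839004159 27523913597/5517012477]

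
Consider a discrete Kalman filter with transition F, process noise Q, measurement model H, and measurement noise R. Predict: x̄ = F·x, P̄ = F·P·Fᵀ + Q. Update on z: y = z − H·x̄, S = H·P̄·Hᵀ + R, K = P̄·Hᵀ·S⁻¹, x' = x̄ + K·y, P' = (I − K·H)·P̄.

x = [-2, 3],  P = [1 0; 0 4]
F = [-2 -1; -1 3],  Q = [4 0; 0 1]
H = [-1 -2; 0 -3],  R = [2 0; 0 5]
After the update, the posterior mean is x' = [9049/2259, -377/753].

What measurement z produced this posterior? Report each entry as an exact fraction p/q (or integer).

z = [-3, 2]

x̄ = F·x = [1, 11]
P̄ = F·P·Fᵀ + Q = [12 -10; -10 38]
S = H·P̄·Hᵀ + R = [126 198; 198 347]
K = P̄·Hᵀ·S⁻¹ = [-1582/2259 122/251; -55/753 -72/251]
x' − x̄ = [6790/2259, -8660/753] = K·y
y = (KᵀK)⁻¹·Kᵀ·(x' − x̄) = [20, 35]
z = y + H·x̄ = [20, 35] + [-23, -33] = [-3, 2]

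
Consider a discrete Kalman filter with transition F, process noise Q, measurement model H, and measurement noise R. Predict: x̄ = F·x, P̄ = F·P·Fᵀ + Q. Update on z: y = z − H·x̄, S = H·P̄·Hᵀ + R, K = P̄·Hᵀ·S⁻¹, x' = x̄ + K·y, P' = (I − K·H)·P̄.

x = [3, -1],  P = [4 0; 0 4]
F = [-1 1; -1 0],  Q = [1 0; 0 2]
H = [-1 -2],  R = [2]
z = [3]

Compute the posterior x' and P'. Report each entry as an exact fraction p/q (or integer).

x̄ = F·x = [-4, -3]
P̄ = F·P·Fᵀ + Q = [9 4; 4 6]
y = z − H·x̄ = [-7]
S = H·P̄·Hᵀ + R = [51]
K = P̄·Hᵀ·S⁻¹ = [-1/3; -16/51]
x' = x̄ + K·y = [-5/3, -41/51]
P' = (I − K·H)·P̄ = [10/3 -4/3; -4/3 50/51]

x' = [-5/3, -41/51]
P' = [10/3 -4/3; -4/3 50/51]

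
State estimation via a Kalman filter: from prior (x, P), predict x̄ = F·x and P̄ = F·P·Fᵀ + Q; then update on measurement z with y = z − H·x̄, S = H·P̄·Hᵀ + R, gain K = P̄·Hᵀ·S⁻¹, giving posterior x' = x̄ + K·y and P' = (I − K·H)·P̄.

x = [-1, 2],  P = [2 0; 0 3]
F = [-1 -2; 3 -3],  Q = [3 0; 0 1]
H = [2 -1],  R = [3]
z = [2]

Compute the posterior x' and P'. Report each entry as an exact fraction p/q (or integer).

x̄ = F·x = [-3, -9]
P̄ = F·P·Fᵀ + Q = [17 12; 12 46]
y = z − H·x̄ = [-1]
S = H·P̄·Hᵀ + R = [69]
K = P̄·Hᵀ·S⁻¹ = [22/69; -22/69]
x' = x̄ + K·y = [-229/69, -599/69]
P' = (I − K·H)·P̄ = [689/69 1312/69; 1312/69 2690/69]

x' = [-229/69, -599/69]
P' = [689/69 1312/69; 1312/69 2690/69]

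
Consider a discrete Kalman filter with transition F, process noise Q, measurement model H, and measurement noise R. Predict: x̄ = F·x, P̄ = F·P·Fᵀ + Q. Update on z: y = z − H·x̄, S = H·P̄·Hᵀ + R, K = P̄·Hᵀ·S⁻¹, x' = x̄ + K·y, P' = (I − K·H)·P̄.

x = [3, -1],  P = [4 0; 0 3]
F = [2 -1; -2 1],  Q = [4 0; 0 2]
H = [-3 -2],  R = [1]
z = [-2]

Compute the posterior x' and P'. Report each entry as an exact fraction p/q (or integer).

x̄ = F·x = [7, -7]
P̄ = F·P·Fᵀ + Q = [23 -19; -19 21]
y = z − H·x̄ = [5]
S = H·P̄·Hᵀ + R = [64]
K = P̄·Hᵀ·S⁻¹ = [-31/64; 15/64]
x' = x̄ + K·y = [293/64, -373/64]
P' = (I − K·H)·P̄ = [511/64 -751/64; -751/64 1119/64]

x' = [293/64, -373/64]
P' = [511/64 -751/64; -751/64 1119/64]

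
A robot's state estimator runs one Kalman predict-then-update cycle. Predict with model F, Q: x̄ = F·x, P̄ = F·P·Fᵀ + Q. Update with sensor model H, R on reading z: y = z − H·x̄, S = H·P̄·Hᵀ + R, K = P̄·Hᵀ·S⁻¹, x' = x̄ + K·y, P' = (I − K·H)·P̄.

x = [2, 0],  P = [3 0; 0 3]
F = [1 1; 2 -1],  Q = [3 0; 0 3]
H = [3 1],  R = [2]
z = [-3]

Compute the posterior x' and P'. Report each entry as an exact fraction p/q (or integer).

x̄ = F·x = [2, 4]
P̄ = F·P·Fᵀ + Q = [9 3; 3 18]
y = z − H·x̄ = [-13]
S = H·P̄·Hᵀ + R = [119]
K = P̄·Hᵀ·S⁻¹ = [30/119; 27/119]
x' = x̄ + K·y = [-152/119, 125/119]
P' = (I − K·H)·P̄ = [171/119 -453/119; -453/119 1413/119]

x' = [-152/119, 125/119]
P' = [171/119 -453/119; -453/119 1413/119]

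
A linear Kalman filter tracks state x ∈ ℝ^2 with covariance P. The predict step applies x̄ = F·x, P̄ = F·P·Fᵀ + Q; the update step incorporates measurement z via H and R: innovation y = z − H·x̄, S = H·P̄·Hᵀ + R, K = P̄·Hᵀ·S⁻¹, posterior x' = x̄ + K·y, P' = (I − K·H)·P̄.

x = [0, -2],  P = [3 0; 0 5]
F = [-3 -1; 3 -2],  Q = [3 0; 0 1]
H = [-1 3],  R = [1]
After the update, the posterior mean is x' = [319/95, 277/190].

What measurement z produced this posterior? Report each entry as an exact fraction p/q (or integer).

z = [1]

x̄ = F·x = [2, 4]
P̄ = F·P·Fᵀ + Q = [35 -17; -17 48]
S = H·P̄·Hᵀ + R = [570]
K = P̄·Hᵀ·S⁻¹ = [-43/285; 161/570]
x' − x̄ = [129/95, -483/190] = K·y
y = (KᵀK)⁻¹·Kᵀ·(x' − x̄) = [-9]
z = y + H·x̄ = [-9] + [10] = [1]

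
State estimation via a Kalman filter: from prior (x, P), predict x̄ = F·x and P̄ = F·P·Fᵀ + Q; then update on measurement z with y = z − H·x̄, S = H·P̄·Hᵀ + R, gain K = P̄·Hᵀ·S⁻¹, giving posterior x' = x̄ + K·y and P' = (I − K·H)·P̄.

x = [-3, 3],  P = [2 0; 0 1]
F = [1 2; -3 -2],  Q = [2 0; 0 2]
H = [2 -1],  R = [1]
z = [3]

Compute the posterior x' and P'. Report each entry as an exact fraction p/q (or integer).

x' = [3, 3]
P' = [100/97 174/97; 174/97 392/97]

x̄ = F·x = [3, 3]
P̄ = F·P·Fᵀ + Q = [8 -10; -10 24]
y = z − H·x̄ = [0]
S = H·P̄·Hᵀ + R = [97]
K = P̄·Hᵀ·S⁻¹ = [26/97; -44/97]
x' = x̄ + K·y = [3, 3]
P' = (I − K·H)·P̄ = [100/97 174/97; 174/97 392/97]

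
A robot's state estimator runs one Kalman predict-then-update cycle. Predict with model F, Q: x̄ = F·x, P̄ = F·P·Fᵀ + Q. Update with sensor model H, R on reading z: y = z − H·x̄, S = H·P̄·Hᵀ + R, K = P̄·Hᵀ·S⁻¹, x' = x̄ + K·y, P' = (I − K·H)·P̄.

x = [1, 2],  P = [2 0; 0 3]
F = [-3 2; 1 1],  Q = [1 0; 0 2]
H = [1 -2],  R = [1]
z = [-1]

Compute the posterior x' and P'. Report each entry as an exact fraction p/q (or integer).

x̄ = F·x = [1, 3]
P̄ = F·P·Fᵀ + Q = [31 0; 0 7]
y = z − H·x̄ = [4]
S = H·P̄·Hᵀ + R = [60]
K = P̄·Hᵀ·S⁻¹ = [31/60; -7/30]
x' = x̄ + K·y = [46/15, 31/15]
P' = (I − K·H)·P̄ = [899/60 217/30; 217/30 56/15]

x' = [46/15, 31/15]
P' = [899/60 217/30; 217/30 56/15]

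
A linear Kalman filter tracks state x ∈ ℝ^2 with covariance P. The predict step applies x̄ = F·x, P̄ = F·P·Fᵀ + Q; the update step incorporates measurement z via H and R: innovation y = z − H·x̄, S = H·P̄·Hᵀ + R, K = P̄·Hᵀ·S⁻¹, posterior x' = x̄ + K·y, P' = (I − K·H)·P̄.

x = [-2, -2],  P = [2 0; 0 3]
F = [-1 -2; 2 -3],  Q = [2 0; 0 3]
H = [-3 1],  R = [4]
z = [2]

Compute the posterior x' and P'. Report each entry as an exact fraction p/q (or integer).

x' = [0, 22/17]
P' = [14/3 38/3; 38/3 1930/51]

x̄ = F·x = [6, 2]
P̄ = F·P·Fᵀ + Q = [16 14; 14 38]
y = z − H·x̄ = [18]
S = H·P̄·Hᵀ + R = [102]
K = P̄·Hᵀ·S⁻¹ = [-1/3; -2/51]
x' = x̄ + K·y = [0, 22/17]
P' = (I − K·H)·P̄ = [14/3 38/3; 38/3 1930/51]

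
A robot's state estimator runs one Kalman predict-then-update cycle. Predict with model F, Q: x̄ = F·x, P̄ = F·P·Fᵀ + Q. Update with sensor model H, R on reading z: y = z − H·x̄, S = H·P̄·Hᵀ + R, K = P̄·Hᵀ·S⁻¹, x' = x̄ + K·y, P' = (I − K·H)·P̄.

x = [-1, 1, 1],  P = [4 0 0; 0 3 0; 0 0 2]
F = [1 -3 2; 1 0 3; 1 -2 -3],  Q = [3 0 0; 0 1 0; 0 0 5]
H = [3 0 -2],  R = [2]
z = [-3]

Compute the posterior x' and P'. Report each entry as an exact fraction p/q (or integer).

x̄ = F·x = [-2, 2, -6]
P̄ = F·P·Fᵀ + Q = [42 16 10; 16 23 -14; 10 -14 39]
y = z − H·x̄ = [-9]
S = H·P̄·Hᵀ + R = [416]
K = P̄·Hᵀ·S⁻¹ = [53/208; 19/104; -3/26]
x' = x̄ + K·y = [-893/208, 37/104, -129/26]
P' = (I − K·H)·P̄ = [1559/104 -175/52 289/13; -175/52 237/26 -68/13; 289/13 -68/13 435/13]

x' = [-893/208, 37/104, -129/26]
P' = [1559/104 -175/52 289/13; -175/52 237/26 -68/13; 289/13 -68/13 435/13]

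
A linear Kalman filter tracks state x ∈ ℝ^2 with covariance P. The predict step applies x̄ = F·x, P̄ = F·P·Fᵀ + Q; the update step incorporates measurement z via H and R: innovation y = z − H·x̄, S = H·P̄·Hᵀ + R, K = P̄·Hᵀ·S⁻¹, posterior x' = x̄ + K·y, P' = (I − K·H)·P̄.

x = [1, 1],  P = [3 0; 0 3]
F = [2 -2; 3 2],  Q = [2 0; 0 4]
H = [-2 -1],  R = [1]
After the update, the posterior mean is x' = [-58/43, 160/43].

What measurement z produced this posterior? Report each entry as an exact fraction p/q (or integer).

x̄ = F·x = [0, 5]
P̄ = F·P·Fᵀ + Q = [26 6; 6 43]
S = H·P̄·Hᵀ + R = [172]
K = P̄·Hᵀ·S⁻¹ = [-29/86; -55/172]
x' − x̄ = [-58/43, -55/43] = K·y
y = (KᵀK)⁻¹·Kᵀ·(x' − x̄) = [4]
z = y + H·x̄ = [4] + [-5] = [-1]

z = [-1]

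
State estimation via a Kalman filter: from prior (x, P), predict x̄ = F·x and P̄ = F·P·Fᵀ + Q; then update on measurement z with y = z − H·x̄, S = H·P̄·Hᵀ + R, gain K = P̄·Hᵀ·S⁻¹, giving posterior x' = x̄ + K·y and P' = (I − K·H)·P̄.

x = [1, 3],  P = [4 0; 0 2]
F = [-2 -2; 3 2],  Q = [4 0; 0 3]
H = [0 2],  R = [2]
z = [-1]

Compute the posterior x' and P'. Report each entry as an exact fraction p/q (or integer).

x̄ = F·x = [-8, 9]
P̄ = F·P·Fᵀ + Q = [28 -32; -32 47]
y = z − H·x̄ = [-19]
S = H·P̄·Hᵀ + R = [190]
K = P̄·Hᵀ·S⁻¹ = [-32/95; 47/95]
x' = x̄ + K·y = [-8/5, -2/5]
P' = (I − K·H)·P̄ = [612/95 -32/95; -32/95 47/95]

x' = [-8/5, -2/5]
P' = [612/95 -32/95; -32/95 47/95]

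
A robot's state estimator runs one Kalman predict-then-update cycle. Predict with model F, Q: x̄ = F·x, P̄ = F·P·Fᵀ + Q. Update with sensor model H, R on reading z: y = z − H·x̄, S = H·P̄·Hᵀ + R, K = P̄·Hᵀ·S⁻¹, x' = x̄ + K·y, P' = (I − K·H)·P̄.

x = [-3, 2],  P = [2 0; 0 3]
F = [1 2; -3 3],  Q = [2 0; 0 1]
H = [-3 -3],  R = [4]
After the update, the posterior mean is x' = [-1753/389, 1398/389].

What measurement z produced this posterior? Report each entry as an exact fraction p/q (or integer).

z = [3]

x̄ = F·x = [1, 15]
P̄ = F·P·Fᵀ + Q = [16 12; 12 46]
S = H·P̄·Hᵀ + R = [778]
K = P̄·Hᵀ·S⁻¹ = [-42/389; -87/389]
x' − x̄ = [-2142/389, -4437/389] = K·y
y = (KᵀK)⁻¹·Kᵀ·(x' − x̄) = [51]
z = y + H·x̄ = [51] + [-48] = [3]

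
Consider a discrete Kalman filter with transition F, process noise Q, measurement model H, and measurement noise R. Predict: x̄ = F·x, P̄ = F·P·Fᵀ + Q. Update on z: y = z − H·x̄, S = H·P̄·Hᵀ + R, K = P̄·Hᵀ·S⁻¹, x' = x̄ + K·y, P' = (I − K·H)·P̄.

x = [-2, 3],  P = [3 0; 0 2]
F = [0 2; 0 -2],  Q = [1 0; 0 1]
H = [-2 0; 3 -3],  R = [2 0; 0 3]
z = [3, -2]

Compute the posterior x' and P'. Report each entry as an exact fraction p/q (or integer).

x' = [-208/223, -45/223]
P' = [60/223 43/223; 43/223 94/223]

x̄ = F·x = [6, -6]
P̄ = F·P·Fᵀ + Q = [9 -8; -8 9]
y = z − H·x̄ = [15, -38]
S = H·P̄·Hᵀ + R = [38 -102; -102 309]
K = P̄·Hᵀ·S⁻¹ = [-60/223 17/223; -43/223 -51/223]
x' = x̄ + K·y = [-208/223, -45/223]
P' = (I − K·H)·P̄ = [60/223 43/223; 43/223 94/223]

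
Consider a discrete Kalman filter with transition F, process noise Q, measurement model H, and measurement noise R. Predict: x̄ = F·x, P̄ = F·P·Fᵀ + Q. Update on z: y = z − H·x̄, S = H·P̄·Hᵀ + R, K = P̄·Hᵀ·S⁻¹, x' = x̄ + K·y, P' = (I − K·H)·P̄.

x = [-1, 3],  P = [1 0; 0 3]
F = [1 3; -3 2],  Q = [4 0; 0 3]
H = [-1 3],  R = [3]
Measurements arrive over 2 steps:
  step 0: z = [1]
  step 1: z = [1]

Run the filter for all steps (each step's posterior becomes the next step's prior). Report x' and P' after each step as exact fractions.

step 0: x̄ = F·x = [8, 9]
step 0: P̄ = F·P·Fᵀ + Q = [32 15; 15 24]
step 0: y = z − H·x̄ = [-18]
step 0: S = H·P̄·Hᵀ + R = [161]
step 0: K = P̄·Hᵀ·S⁻¹ = [13/161; 57/161]
step 0: x' = x̄ + K·y = [1054/161, 423/161]
step 0: P' = (I − K·H)·P̄ = [4983/161 1674/161; 1674/161 615/161]
step 1: x̄ = F·x = [101/7, -2316/161]
step 1: P̄ = F·P·Fᵀ + Q = [922/7 -999/7; -999/7 27702/161]
step 1: y = z − H·x̄ = [9432/161]
step 1: S = H·P̄·Hᵀ + R = [408869/161]
step 1: K = P̄·Hᵀ·S⁻¹ = [-90137/408869; 106083/408869]
step 1: x' = x̄ + K·y = [618823/408869, 333132/408869]
step 1: P' = (I − K·H)·P̄ = [3390045/408869 1039878/408869; 1039878/408869 452709/408869]

step 0: x' = [1054/161, 423/161], P' = [4983/161 1674/161; 1674/161 615/161]
step 1: x' = [618823/408869, 333132/408869], P' = [3390045/408869 1039878/408869; 1039878/408869 452709/408869]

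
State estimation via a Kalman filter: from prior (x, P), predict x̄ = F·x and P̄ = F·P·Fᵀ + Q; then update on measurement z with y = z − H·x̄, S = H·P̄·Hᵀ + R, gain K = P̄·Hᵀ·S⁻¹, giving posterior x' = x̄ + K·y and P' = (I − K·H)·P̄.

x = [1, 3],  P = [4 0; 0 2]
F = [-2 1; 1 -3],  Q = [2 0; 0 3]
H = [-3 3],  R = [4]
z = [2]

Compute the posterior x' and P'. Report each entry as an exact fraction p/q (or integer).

x̄ = F·x = [1, -8]
P̄ = F·P·Fᵀ + Q = [20 -14; -14 25]
y = z − H·x̄ = [29]
S = H·P̄·Hᵀ + R = [661]
K = P̄·Hᵀ·S⁻¹ = [-102/661; 117/661]
x' = x̄ + K·y = [-2297/661, -1895/661]
P' = (I − K·H)·P̄ = [2816/661 2680/661; 2680/661 2836/661]

x' = [-2297/661, -1895/661]
P' = [2816/661 2680/661; 2680/661 2836/661]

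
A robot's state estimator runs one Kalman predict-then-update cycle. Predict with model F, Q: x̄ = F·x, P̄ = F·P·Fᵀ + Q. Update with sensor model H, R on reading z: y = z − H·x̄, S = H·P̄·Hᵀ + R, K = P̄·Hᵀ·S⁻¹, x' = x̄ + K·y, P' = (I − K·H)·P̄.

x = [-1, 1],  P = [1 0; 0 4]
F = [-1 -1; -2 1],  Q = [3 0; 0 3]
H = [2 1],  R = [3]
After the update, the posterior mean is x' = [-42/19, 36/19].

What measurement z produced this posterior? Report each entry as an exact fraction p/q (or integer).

x̄ = F·x = [0, 3]
P̄ = F·P·Fᵀ + Q = [8 -2; -2 11]
S = H·P̄·Hᵀ + R = [38]
K = P̄·Hᵀ·S⁻¹ = [7/19; 7/38]
x' − x̄ = [-42/19, -21/19] = K·y
y = (KᵀK)⁻¹·Kᵀ·(x' − x̄) = [-6]
z = y + H·x̄ = [-6] + [3] = [-3]

z = [-3]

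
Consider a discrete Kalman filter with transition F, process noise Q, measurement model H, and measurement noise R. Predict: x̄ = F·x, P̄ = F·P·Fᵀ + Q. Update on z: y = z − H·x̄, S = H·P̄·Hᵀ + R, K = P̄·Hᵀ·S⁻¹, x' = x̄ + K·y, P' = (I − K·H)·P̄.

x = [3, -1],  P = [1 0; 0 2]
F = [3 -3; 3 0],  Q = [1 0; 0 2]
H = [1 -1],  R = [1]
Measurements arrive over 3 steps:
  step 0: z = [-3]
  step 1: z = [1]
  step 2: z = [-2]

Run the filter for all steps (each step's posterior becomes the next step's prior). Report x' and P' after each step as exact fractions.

step 0: x' = [75/11, 105/11], P' = [255/22 118/11; 118/11 119/11]
step 1: x' = [-1706/223, -9319/1115], P' = [4263/446 4255/446; 4255/446 23443/2230]
step 2: x' = [-121799/219907, 257641/219907], P' = [1967565/219907 1945823/219907; 1945823/219907 2141758/219907]

step 0: x̄ = F·x = [12, 9]
step 0: P̄ = F·P·Fᵀ + Q = [28 9; 9 11]
step 0: y = z − H·x̄ = [-6]
step 0: S = H·P̄·Hᵀ + R = [22]
step 0: K = P̄·Hᵀ·S⁻¹ = [19/22; -1/11]
step 0: x' = x̄ + K·y = [75/11, 105/11]
step 0: P' = (I − K·H)·P̄ = [255/22 118/11; 118/11 119/11]
step 1: x̄ = F·x = [-90/11, 225/11]
step 1: P̄ = F·P·Fᵀ + Q = [211/22 171/22; 171/22 2339/22]
step 1: y = z − H·x̄ = [326/11]
step 1: S = H·P̄·Hᵀ + R = [1115/11]
step 1: K = P̄·Hᵀ·S⁻¹ = [4/223; -1084/1115]
step 1: x' = x̄ + K·y = [-1706/223, -9319/1115]
step 1: P' = (I − K·H)·P̄ = [4263/446 4255/446; 4255/446 23443/2230]
step 2: x̄ = F·x = [2367/1115, -5118/223]
step 2: P̄ = F·P·Fᵀ + Q = [11051/1115 36/223; 36/223 39259/446]
step 2: y = z − H·x̄ = [-30187/1115]
step 2: S = H·P̄·Hᵀ + R = [219907/2230]
step 2: K = P̄·Hᵀ·S⁻¹ = [21742/219907; -195935/219907]
step 2: x' = x̄ + K·y = [-121799/219907, 257641/219907]
step 2: P' = (I − K·H)·P̄ = [1967565/219907 1945823/219907; 1945823/219907 2141758/219907]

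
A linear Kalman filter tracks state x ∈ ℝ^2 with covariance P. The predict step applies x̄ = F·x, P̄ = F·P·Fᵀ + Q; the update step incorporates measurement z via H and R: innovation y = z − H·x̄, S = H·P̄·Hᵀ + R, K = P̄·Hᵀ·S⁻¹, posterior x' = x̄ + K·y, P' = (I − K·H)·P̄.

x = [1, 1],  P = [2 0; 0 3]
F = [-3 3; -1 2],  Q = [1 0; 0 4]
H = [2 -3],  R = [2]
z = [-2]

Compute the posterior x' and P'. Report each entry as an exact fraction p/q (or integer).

x' = [1/3, 9/10]
P' = [118/3 26; 26 87/5]

x̄ = F·x = [0, 1]
P̄ = F·P·Fᵀ + Q = [46 24; 24 18]
y = z − H·x̄ = [1]
S = H·P̄·Hᵀ + R = [60]
K = P̄·Hᵀ·S⁻¹ = [1/3; -1/10]
x' = x̄ + K·y = [1/3, 9/10]
P' = (I − K·H)·P̄ = [118/3 26; 26 87/5]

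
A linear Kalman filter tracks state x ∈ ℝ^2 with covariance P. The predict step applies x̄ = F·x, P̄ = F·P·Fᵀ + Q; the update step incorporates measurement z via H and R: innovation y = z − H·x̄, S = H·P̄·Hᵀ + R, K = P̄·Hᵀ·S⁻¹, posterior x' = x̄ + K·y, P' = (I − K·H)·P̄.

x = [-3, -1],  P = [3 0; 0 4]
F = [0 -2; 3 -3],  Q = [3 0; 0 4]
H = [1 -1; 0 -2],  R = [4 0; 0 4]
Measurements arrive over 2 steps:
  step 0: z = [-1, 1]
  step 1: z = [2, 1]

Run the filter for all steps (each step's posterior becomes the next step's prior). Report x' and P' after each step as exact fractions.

step 0: x̄ = F·x = [2, -6]
step 0: P̄ = F·P·Fᵀ + Q = [19 24; 24 67]
step 0: y = z − H·x̄ = [-9, -11]
step 0: S = H·P̄·Hᵀ + R = [42 86; 86 272]
step 0: K = P̄·Hᵀ·S⁻¹ = [692/1007 -793/2014; -43/1007 -965/2014]
step 0: x' = x̄ + K·y = [295/2014, -695/2014]
step 0: P' = (I − K·H)·P̄ = [3561/1007 793/1007; 793/1007 965/1007]
step 1: x̄ = F·x = [695/1007, 1485/1007]
step 1: P̄ = F·P·Fᵀ + Q = [6881/1007 1032/1007; 1032/1007 30488/1007]
step 1: y = z − H·x̄ = [2804/1007, 3977/1007]
step 1: S = H·P̄·Hᵀ + R = [39333/1007 58912/1007; 58912/1007 125980/1007]
step 1: K = P̄·Hᵀ·S⁻¹ = [213121/368557 -15100/52651; -4208/52651 -23516/52651]
step 1: x' = x̄ + K·y = [430357/368557, -26947/52651]
step 1: P' = (I − K·H)·P̄ = [1063884/368557 30200/52651; 30200/52651 47032/52651]

step 0: x' = [295/2014, -695/2014], P' = [3561/1007 793/1007; 793/1007 965/1007]
step 1: x' = [430357/368557, -26947/52651], P' = [1063884/368557 30200/52651; 30200/52651 47032/52651]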